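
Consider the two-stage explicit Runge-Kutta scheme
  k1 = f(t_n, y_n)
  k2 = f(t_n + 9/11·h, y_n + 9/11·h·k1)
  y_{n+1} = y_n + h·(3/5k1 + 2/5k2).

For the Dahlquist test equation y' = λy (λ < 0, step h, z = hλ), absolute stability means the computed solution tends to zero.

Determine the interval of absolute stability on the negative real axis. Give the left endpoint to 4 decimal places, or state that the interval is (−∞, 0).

Test eqn y'=λy, z=hλ:
  k1=λy_n ⇒ h·k1=z·y_n;  k2=λ(1+9/11z)y_n ⇒ h·k2=z(1+9/11z)y_n
  y_{n+1}/y_n = 1 + 3/5z + 2/5z(1+9/11z) = 1 + z + 18/55z²
  R(z) = 1 + z + 18/55z².

Find x<0 with |R(x)|<1.
x=-1.13: |R|=0.2879
R=1: x+18/55x²=0 ⇒ x=−55/18=-3.0556; min R=1−1/(4·18/55)=0.2361>−1
Confirm numerically:
  x=-2.700: |R|=0.68582 <1
  x=-1.348: |R|=0.24669 <1
  x=-1.260: |R|=0.25958 <1
  x=-3.406: |R|=1.39064 >1
  x=-3.378: |R|=1.35647 >1
So |R|<1 on (-3.0556, 0).

z∈(-3.0556,0).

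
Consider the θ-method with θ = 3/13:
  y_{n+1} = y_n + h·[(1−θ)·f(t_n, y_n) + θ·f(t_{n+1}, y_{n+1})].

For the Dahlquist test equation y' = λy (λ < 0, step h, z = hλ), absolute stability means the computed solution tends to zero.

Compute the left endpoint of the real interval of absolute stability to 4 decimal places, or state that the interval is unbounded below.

Set f=λy, z=hλ:
  y_{n+1} = y_n + z·[10/13·y_n + 3/13·y_{n+1}] ⇒ (1 − 3/13z)y_{n+1} = (1 + 10/13z)y_n
  Hence R(z) = (1 + 10/13z)/(1 − 3/13z).

Find x<0 with |R(x)|<1.
x=-1.11: |R|=0.1164
R=−1: 1+10/13x = −1+3/13x ⇒ -7/13x=2 ⇒ x=2/(-7/13)=-3.7143
Confirm numerically:
  x=-3.040: |R|=0.78662 <1
  x=-3.021: |R|=0.78004 <1
  x=-2.917: |R|=0.74341 <1
  x=-2.208: |R|=0.46270 <1
  x=-4.071: |R|=1.09904 >1
  x=-4.049: |R|=1.09317 >1
  x=-3.911: |R|=1.05567 >1
Stable set (-3.7143, 0).

z* = -3.7143.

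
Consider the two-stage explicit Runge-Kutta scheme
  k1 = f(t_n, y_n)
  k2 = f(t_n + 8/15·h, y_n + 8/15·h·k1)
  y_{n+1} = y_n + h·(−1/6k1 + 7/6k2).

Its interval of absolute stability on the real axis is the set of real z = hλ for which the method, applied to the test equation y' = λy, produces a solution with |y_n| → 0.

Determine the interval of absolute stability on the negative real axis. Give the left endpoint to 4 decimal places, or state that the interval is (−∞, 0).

Set f=λy, z=hλ:
  k1=λy_n ⇒ h·k1=z·y_n;  k2=λ(1+8/15z)y_n ⇒ h·k2=z(1+8/15z)y_n
  y_{n+1}/y_n = 1 − 1/6z + 7/6z(1+8/15z) = 1 + z + 28/45z²
  R(z) = 1 + z + 28/45z².

Solve |R(x)|<1 on ℝ⁻.
x=-1.19: |R|=0.6911
R=1: x+28/45x²=0 ⇒ x=−45/28=-1.6071; min R=1−1/(4·28/45)=0.5982>−1
Confirm numerically:
  x=-1.384: |R|=0.80784 <1
  x=-0.873: |R|=0.60121 <1
  x=-0.843: |R|=0.59918 <1
  x=-2.035: |R|=1.54176 >1
  x=-1.959: |R|=1.42889 >1
  x=-1.840: |R|=1.26660 >1
Stable set (-1.6071, 0).

(-1.6071, 0).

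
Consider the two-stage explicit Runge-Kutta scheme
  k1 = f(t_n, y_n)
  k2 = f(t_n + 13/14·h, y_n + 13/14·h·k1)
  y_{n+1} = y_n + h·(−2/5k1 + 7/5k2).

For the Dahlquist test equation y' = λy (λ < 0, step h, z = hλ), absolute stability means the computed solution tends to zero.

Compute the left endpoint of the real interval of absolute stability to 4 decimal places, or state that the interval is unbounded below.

z* = -0.7692.

With y'=λy (z=hλ):
  k1=λy_n ⇒ h·k1=z·y_n;  k2=λ(1+13/14z)y_n ⇒ h·k2=z(1+13/14z)y_n
  y_{n+1}/y_n = 1 − 2/5z + 7/5z(1+13/14z) = 1 + z + 13/10z²
  R(z) = 1 + z + 13/10z².

Boundary: |R(x)|=1, x<0.
x=-1.43: |R|=2.2284
R=1: x+13/10x²=0 ⇒ x=−10/13=-0.7692; min R=1−1/(4·13/10)=0.8077>−1
Confirm numerically:
  x=-0.749: |R|=0.98030 <1
  x=-0.343: |R|=0.80994 <1
  x=-1.205: |R|=1.68263 >1
  x=-0.817: |R|=1.05074 >1
  x=-0.802: |R|=1.03417 >1
Stable set (-0.7692, 0).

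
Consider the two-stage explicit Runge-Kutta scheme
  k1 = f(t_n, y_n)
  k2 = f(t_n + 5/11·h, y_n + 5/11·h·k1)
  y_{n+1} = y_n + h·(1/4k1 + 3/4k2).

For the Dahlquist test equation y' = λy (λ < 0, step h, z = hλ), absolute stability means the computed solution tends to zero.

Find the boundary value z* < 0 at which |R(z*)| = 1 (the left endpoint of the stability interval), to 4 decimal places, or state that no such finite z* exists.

Test eqn y'=λy, z=hλ:
  k1=λy_n ⇒ h·k1=z·y_n;  k2=λ(1+5/11z)y_n ⇒ h·k2=z(1+5/11z)y_n
  y_{n+1}/y_n = 1 + 1/4z + 3/4z(1+5/11z) = 1 + z + 15/44z²
  ⇒ R(z) = 1 + z + 15/44z².

Need |R(x)|<1, x<0.
x=-0.45: |R|=0.6190
R=1: x+15/44x²=0 ⇒ x=−44/15=-2.9333; min R=1−1/(4·15/44)=0.2667>−1
Confirm numerically:
  x=-2.882: |R|=0.94956 <1
  x=-2.792: |R|=0.86548 <1
  x=-2.665: |R|=0.75621 <1
  x=-3.217: |R|=1.31110 >1
  x=-2.972: |R|=1.03918 >1
Stable set (-2.9333, 0).

z* = -2.9333.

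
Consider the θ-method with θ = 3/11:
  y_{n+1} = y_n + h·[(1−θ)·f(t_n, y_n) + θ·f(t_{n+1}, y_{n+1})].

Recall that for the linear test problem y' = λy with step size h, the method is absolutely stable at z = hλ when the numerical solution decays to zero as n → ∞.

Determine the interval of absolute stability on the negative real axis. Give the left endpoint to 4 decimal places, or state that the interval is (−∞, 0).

On y'=λy, z=hλ:
  y_{n+1} = y_n + z·[8/11·y_n + 3/11·y_{n+1}] ⇒ (1 − 3/11z)y_{n+1} = (1 + 8/11z)y_n
  Hence R(z) = (1 + 8/11z)/(1 − 3/11z).

Need |R(x)|<1, x<0.
x=-0.42: |R|=0.6232
R=−1: 1+8/11x = −1+3/11x ⇒ -5/11x=2 ⇒ x=2/(-5/11)=-4.4000
Confirm numerically:
  x=-4.122: |R|=0.94051 <1
  x=-4.019: |R|=0.91738 <1
  x=-3.199: |R|=0.70845 <1
  x=-2.935: |R|=0.63014 <1
  x=-4.771: |R|=1.07328 >1
  x=-4.471: |R|=1.01454 >1
So |R|<1 on (-4.4000, 0).

z∈(-4.4000,0).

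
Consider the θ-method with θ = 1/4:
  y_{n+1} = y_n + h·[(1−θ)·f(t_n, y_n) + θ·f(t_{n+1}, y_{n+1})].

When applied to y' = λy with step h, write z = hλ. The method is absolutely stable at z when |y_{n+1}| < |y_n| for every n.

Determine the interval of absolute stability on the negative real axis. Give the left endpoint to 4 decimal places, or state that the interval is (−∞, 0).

Set f=λy, z=hλ:
  y_{n+1} = y_n + z·[3/4·y_n + 1/4·y_{n+1}] ⇒ (1 − 1/4z)y_{n+1} = (1 + 3/4z)y_n
  so R(z) = (1 + 3/4z)/(1 − 1/4z).

Need |R(x)|<1, x<0.
x=-1.36: |R|=0.0149
R=−1: 1+3/4x = −1+1/4x ⇒ -1/2x=2 ⇒ x=2/(-1/2)=-4.0000
Confirm numerically:
  x=-3.172: |R|=0.76910 <1
  x=-3.147: |R|=0.76130 <1
  x=-2.258: |R|=0.44327 <1
  x=-4.547: |R|=1.12800 >1
  x=-4.321: |R|=1.07715 >1
So |R|<1 on (-4.0000, 0).

z∈(-4.0000,0).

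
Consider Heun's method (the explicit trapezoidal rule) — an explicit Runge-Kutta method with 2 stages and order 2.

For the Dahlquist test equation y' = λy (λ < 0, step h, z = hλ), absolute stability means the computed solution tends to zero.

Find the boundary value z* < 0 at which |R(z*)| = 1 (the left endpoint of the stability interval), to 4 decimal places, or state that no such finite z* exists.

left endpoint -2.0000.

With y'=λy (z=hλ):
  order 2, 2-stage ⇒ R(z)=1+z+z^2/2
  (e.g. R(-1.66)=0.71780, |R|=0.71780)

Solve |R(x)|<1 on ℝ⁻.
x=-1.66: |R|=0.7178
|R(-0.91)|=0.5041 |R(-0.8)|=0.5200 |R(-0.68)|=0.5512
Bisect:
  x_lo=-2.6838 |R|=1.9176  x_hi=-0.0887 |R|=0.9152
  mid=-1.38627 |R|=0.57460 →hi
  mid=-2.03505 |R|=1.03566 →lo
  mid=-1.71066 |R|=0.75252 →hi
  mid=-1.87286 |R|=0.88094 →hi
  mid=-1.95395 |R|=0.95501 →hi
  mid=-1.99450 |R|=0.99452 →hi
  mid=-2.01477 |R|=1.01488 →lo
  mid=-2.00464 |R|=1.00465 →lo
  mid=-1.99957 |R|=0.99957 →hi
  ...
  [-2.00004,-1.99989] ⇒ x*=-2.0000
Interval (-2.0000, 0).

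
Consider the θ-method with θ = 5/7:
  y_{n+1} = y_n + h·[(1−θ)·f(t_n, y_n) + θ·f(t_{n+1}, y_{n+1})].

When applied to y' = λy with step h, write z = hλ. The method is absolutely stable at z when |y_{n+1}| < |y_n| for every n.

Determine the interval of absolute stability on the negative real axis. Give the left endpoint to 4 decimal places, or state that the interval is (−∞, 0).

With y'=λy (z=hλ):
  y_{n+1} = y_n + z·[2/7·y_n + 5/7·y_{n+1}] ⇒ (1 − 5/7z)y_{n+1} = (1 + 2/7z)y_n
  R(z) = (1 + 2/7z)/(1 − 5/7z).

Need |R(x)|<1, x<0.
x=-1.11: |R|=0.3809
x=-2: |R|=0.1765
x=-10: |R|=0.2281
x=-100: |R|=0.3807
θ=5/7≥1/2 ⇒ |1+2/7x|<|1−5/7x| ∀x<0 ⇒ stable on all of ℝ⁻.

interval (−∞, 0).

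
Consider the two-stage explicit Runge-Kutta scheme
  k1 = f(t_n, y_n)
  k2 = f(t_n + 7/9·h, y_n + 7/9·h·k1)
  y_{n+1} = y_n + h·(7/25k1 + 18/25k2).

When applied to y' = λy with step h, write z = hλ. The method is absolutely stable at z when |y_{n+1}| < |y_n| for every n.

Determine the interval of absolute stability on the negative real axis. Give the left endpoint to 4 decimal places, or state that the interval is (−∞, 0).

(-1.7857, 0).

Test eqn y'=λy, z=hλ:
  k1=λy_n ⇒ h·k1=z·y_n;  k2=λ(1+7/9z)y_n ⇒ h·k2=z(1+7/9z)y_n
  y_{n+1}/y_n = 1 + 7/25z + 18/25z(1+7/9z) = 1 + z + 14/25z²
  ⇒ R(z) = 1 + z + 14/25z².

Find x<0 with |R(x)|<1.
x=-1.7: |R|=0.9184
R=1: x+14/25x²=0 ⇒ x=−25/14=-1.7857; min R=1−1/(4·14/25)=0.5536>−1
Confirm numerically:
  x=-1.611: |R|=0.84238 <1
  x=-1.123: |R|=0.58323 <1
  x=-1.063: |R|=0.56978 <1
  x=-2.070: |R|=1.32954 >1
  x=-1.998: |R|=1.23752 >1
  x=-1.836: |R|=1.05170 >1
Stable set (-1.7857, 0).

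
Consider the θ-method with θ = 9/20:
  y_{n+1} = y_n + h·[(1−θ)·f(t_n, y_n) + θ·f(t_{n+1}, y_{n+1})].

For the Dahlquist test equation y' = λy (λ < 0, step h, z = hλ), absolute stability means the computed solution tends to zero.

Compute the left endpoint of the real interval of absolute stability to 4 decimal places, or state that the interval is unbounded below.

Set f=λy, z=hλ:
  y_{n+1} = y_n + z·[11/20·y_n + 9/20·y_{n+1}] ⇒ (1 − 9/20z)y_{n+1} = (1 + 11/20z)y_n
  R(z) = (1 + 11/20z)/(1 − 9/20z).

Boundary: |R(x)|=1, x<0.
x=-0.87: |R|=0.3748
R=−1: 1+11/20x = −1+9/20x ⇒ -1/10x=2 ⇒ x=2/(-1/10)=-20.0000
Confirm numerically:
  x=-19.532: |R|=0.99522 <1
  x=-17.880: |R|=0.97656 <1
  x=-17.855: |R|=0.97626 <1
  x=-20.467: |R|=1.00457 >1
  x=-20.239: |R|=1.00236 >1
  x=-20.092: |R|=1.00092 >1
So |R|<1 on (-20.0000, 0).

z* = -20.0000.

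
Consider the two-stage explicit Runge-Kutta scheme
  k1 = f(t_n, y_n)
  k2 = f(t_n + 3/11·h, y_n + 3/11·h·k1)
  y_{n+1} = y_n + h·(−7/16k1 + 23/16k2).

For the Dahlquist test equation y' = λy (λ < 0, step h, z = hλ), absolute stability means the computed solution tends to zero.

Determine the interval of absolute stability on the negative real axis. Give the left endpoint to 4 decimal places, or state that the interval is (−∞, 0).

(-2.5507, 0).

On y'=λy, z=hλ:
  k1=λy_n ⇒ h·k1=z·y_n;  k2=λ(1+3/11z)y_n ⇒ h·k2=z(1+3/11z)y_n
  y_{n+1}/y_n = 1 − 7/16z + 23/16z(1+3/11z) = 1 + z + 69/176z²
  so R(z) = 1 + z + 69/176z².

Boundary: |R(x)|=1, x<0.
x=-1.59: |R|=0.4011
R=1: x+69/176x²=0 ⇒ x=−176/69=-2.5507; min R=1−1/(4·69/176)=0.3623>−1
Confirm numerically:
  x=-2.189: |R|=0.68957 <1
  x=-2.185: |R|=0.68671 <1
  x=-1.807: |R|=0.47313 <1
  x=-1.157: |R|=0.36781 <1
  x=-2.898: |R|=1.39456 >1
  x=-2.882: |R|=1.37430 >1
  x=-2.587: |R|=1.03679 >1
Interval (-2.5507, 0).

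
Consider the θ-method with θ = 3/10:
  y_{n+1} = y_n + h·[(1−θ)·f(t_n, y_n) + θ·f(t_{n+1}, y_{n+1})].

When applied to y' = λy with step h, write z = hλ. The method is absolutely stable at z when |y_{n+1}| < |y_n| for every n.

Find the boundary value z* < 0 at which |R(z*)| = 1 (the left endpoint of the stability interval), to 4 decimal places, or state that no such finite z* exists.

z* = -5.0000.

With y'=λy (z=hλ):
  y_{n+1} = y_n + z·[7/10·y_n + 3/10·y_{n+1}] ⇒ (1 − 3/10z)y_{n+1} = (1 + 7/10z)y_n
  Hence R(z) = (1 + 7/10z)/(1 − 3/10z).

Find x<0 with |R(x)|<1.
x=-1.55: |R|=0.0580
R=−1: 1+7/10x = −1+3/10x ⇒ -2/5x=2 ⇒ x=2/(-2/5)=-5.0000
Confirm numerically:
  x=-4.458: |R|=0.90725 <1
  x=-4.297: |R|=0.87716 <1
  x=-2.996: |R|=0.57784 <1
  x=-5.437: |R|=1.06644 >1
  x=-5.106: |R|=1.01675 >1
Stable set (-5.0000, 0).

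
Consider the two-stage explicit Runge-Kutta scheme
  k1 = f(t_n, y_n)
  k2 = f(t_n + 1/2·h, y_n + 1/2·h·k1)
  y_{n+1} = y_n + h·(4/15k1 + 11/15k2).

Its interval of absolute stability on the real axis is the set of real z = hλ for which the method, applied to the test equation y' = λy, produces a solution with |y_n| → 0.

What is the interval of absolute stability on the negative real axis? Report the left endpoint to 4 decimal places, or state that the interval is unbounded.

With y'=λy (z=hλ):
  k1=λy_n ⇒ h·k1=z·y_n;  k2=λ(1+1/2z)y_n ⇒ h·k2=z(1+1/2z)y_n
  y_{n+1}/y_n = 1 + 4/15z + 11/15z(1+1/2z) = 1 + z + 11/30z²
  ⇒ R(z) = 1 + z + 11/30z².

Need |R(x)|<1, x<0.
x=-1.68: |R|=0.3549
R=1: x+11/30x²=0 ⇒ x=−30/11=-2.7273; min R=1−1/(4·11/30)=0.3182>−1
Confirm numerically:
  x=-2.506: |R|=0.79668 <1
  x=-2.108: |R|=0.52134 <1
  x=-1.992: |R|=0.46296 <1
  x=-3.036: |R|=1.34368 >1
  x=-3.031: |R|=1.33755 >1
Interval (-2.7273, 0).

(-2.7273, 0).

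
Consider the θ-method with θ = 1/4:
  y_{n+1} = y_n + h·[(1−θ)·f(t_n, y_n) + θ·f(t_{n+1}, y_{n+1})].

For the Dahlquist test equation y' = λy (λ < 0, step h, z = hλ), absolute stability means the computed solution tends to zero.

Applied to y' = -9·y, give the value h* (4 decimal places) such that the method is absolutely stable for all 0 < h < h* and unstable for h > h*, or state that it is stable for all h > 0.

With y'=λy (z=hλ):
  y_{n+1} = y_n + z·[3/4·y_n + 1/4·y_{n+1}] ⇒ (1 − 1/4z)y_{n+1} = (1 + 3/4z)y_n
  R(z) = (1 + 3/4z)/(1 − 1/4z).

Solve |R(x)|<1 on ℝ⁻.
x=-0.64: |R|=0.4483
R=−1: 1+3/4x = −1+1/4x ⇒ -1/2x=2 ⇒ x=2/(-1/2)=-4.0000
Confirm numerically:
  x=-3.644: |R|=0.90686 <1
  x=-2.540: |R|=0.55352 <1
  x=-1.645: |R|=0.16563 <1
  x=-4.368: |R|=1.08795 >1
  x=-4.176: |R|=1.04305 >1
So |R|<1 on (-4.0000, 0).

(-4.0000,0); λ=-9 ⇒ h* = (4)/9 = 0.4444.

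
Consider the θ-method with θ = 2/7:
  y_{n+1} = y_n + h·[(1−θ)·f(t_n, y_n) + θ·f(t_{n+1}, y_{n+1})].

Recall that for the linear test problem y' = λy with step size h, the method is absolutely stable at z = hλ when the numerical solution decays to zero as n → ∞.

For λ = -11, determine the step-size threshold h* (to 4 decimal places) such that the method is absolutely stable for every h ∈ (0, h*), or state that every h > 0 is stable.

Test eqn y'=λy, z=hλ:
  y_{n+1} = y_n + z·[5/7·y_n + 2/7·y_{n+1}] ⇒ (1 − 2/7z)y_{n+1} = (1 + 5/7z)y_n
  so R(z) = (1 + 5/7z)/(1 − 2/7z).

Find x<0 with |R(x)|<1.
x=-0.31: |R|=0.7152
R=−1: 1+5/7x = −1+2/7x ⇒ -3/7x=2 ⇒ x=2/(-3/7)=-4.6667
Confirm numerically:
  x=-4.388: |R|=0.94701 <1
  x=-3.018: |R|=0.62059 <1
  x=-2.879: |R|=0.57964 <1
  x=-5.062: |R|=1.06926 >1
  x=-4.862: |R|=1.03504 >1
  x=-4.775: |R|=1.01964 >1
So |R|<1 on (-4.6667, 0).

(-4.6667,0); λ=-11 ⇒ h* = (14/3)/11 = 0.4242.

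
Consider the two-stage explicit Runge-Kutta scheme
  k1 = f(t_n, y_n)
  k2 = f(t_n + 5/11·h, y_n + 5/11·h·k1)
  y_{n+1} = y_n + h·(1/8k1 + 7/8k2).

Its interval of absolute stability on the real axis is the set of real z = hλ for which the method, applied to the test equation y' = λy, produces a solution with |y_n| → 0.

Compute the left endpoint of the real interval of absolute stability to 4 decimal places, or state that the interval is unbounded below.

With y'=λy (z=hλ):
  k1=λy_n ⇒ h·k1=z·y_n;  k2=λ(1+5/11z)y_n ⇒ h·k2=z(1+5/11z)y_n
  y_{n+1}/y_n = 1 + 1/8z + 7/8z(1+5/11z) = 1 + z + 35/88z²
  Hence R(z) = 1 + z + 35/88z².

Solve |R(x)|<1 on ℝ⁻.
x=-1: |R|=0.3977
R=1: x+35/88x²=0 ⇒ x=−88/35=-2.5143; min R=1−1/(4·35/88)=0.3714>−1
Confirm numerically:
  x=-2.344: |R|=0.84125 <1
  x=-2.189: |R|=0.71680 <1
  x=-2.017: |R|=0.60107 <1
  x=-2.975: |R|=1.54513 >1
  x=-2.626: |R|=1.11668 >1
Stable set (-2.5143, 0).

left endpoint -2.5143.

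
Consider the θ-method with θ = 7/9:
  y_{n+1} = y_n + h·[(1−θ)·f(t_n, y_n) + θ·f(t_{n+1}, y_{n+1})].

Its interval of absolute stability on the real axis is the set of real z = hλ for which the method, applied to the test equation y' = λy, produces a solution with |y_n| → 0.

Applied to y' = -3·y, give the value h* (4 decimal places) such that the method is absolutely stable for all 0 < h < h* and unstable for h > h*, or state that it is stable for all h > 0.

interval (−∞, 0). Any h>0 works for λ=-3.

Set f=λy, z=hλ:
  y_{n+1} = y_n + z·[2/9·y_n + 7/9·y_{n+1}] ⇒ (1 − 7/9z)y_{n+1} = (1 + 2/9z)y_n
  R(z) = (1 + 2/9z)/(1 − 7/9z).

Solve |R(x)|<1 on ℝ⁻.
x=-0.73: |R|=0.5344
x=-2: |R|=0.2174
x=-10: |R|=0.1392
x=-100: |R|=0.2694
θ=7/9≥1/2 ⇒ |1+2/9x|<|1−7/9x| ∀x<0 ⇒ interval (−∞,0).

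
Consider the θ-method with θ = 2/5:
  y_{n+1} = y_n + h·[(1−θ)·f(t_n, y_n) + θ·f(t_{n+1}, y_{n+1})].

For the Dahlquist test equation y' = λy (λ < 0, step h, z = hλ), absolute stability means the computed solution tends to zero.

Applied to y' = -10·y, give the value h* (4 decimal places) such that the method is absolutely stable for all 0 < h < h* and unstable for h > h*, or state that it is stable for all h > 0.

With y'=λy (z=hλ):
  y_{n+1} = y_n + z·[3/5·y_n + 2/5·y_{n+1}] ⇒ (1 − 2/5z)y_{n+1} = (1 + 3/5z)y_n
  ⇒ R(z) = (1 + 3/5z)/(1 − 2/5z).

Find x<0 with |R(x)|<1.
x=-0.8: |R|=0.3939
R=−1: 1+3/5x = −1+2/5x ⇒ -1/5x=2 ⇒ x=2/(-1/5)=-10.0000
Confirm numerically:
  x=-6.074: |R|=0.77105 <1
  x=-5.009: |R|=0.66767 <1
  x=-4.646: |R|=0.62538 <1
  x=-10.436: |R|=1.01685 >1
  x=-10.027: |R|=1.00108 >1
So |R|<1 on (-10.0000, 0).

(-10.0000,0); λ=-10 ⇒ h* = (10)/10 = 1.0000.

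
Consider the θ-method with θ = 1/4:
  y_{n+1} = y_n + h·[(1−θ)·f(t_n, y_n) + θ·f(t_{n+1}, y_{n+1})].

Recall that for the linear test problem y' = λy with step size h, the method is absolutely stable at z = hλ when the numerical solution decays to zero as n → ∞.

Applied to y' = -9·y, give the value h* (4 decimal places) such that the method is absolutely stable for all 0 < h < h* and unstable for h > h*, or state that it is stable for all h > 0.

(-4.0000,0); λ=-9 ⇒ h* = (4)/9 = 0.4444.

With y'=λy (z=hλ):
  y_{n+1} = y_n + z·[3/4·y_n + 1/4·y_{n+1}] ⇒ (1 − 1/4z)y_{n+1} = (1 + 3/4z)y_n
  R(z) = (1 + 3/4z)/(1 − 1/4z).

Find x<0 with |R(x)|<1.
x=-0.44: |R|=0.6036
R=−1: 1+3/4x = −1+1/4x ⇒ -1/2x=2 ⇒ x=2/(-1/2)=-4.0000
Confirm numerically:
  x=-3.892: |R|=0.97263 <1
  x=-3.589: |R|=0.89169 <1
  x=-3.575: |R|=0.88779 <1
  x=-2.776: |R|=0.63872 <1
  x=-4.376: |R|=1.08978 >1
  x=-4.080: |R|=1.01980 >1
  x=-4.044: |R|=1.01094 >1
So |R|<1 on (-4.0000, 0).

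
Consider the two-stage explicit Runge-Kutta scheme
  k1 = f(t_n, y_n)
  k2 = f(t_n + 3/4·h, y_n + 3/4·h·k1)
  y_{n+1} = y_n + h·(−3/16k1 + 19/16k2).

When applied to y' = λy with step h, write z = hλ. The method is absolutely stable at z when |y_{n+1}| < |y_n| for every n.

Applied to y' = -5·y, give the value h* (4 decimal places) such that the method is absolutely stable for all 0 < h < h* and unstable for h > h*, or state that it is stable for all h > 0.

(-1.1228,0); λ=-5 ⇒ h* = (64/57)/5 = 0.2246.

Test eqn y'=λy, z=hλ:
  k1=λy_n ⇒ h·k1=z·y_n;  k2=λ(1+3/4z)y_n ⇒ h·k2=z(1+3/4z)y_n
  y_{n+1}/y_n = 1 − 3/16z + 19/16z(1+3/4z) = 1 + z + 57/64z²
  ⇒ R(z) = 1 + z + 57/64z².

Solve |R(x)|<1 on ℝ⁻.
x=-1.3: |R|=1.2052
R=1: x+57/64x²=0 ⇒ x=−64/57=-1.1228; min R=1−1/(4·57/64)=0.7193>−1
Confirm numerically:
  x=-0.983: |R|=0.87760 <1
  x=-0.982: |R|=0.87685 <1
  x=-0.870: |R|=0.80411 <1
  x=-0.510: |R|=0.72165 <1
  x=-1.326: |R|=1.23996 >1
  x=-1.199: |R|=1.08136 >1
So |R|<1 on (-1.1228, 0).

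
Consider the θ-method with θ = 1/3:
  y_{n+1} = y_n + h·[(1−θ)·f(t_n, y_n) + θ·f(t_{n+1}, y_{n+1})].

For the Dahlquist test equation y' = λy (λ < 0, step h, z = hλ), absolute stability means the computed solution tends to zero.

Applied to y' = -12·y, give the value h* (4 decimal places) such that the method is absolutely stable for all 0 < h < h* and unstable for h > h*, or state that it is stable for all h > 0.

(-6.0000,0); λ=-12 ⇒ h* = (6)/12 = 0.5000.

Set f=λy, z=hλ:
  y_{n+1} = y_n + z·[2/3·y_n + 1/3·y_{n+1}] ⇒ (1 − 1/3z)y_{n+1} = (1 + 2/3z)y_n
  R(z) = (1 + 2/3z)/(1 − 1/3z).

Boundary: |R(x)|=1, x<0.
x=-0.35: |R|=0.6866
R=−1: 1+2/3x = −1+1/3x ⇒ -1/3x=2 ⇒ x=2/(-1/3)=-6.0000
Confirm numerically:
  x=-3.531: |R|=0.62196 <1
  x=-2.740: |R|=0.43206 <1
  x=-2.474: |R|=0.35586 <1
  x=-6.147: |R|=1.01607 >1
  x=-6.084: |R|=1.00925 >1
So |R|<1 on (-6.0000, 0).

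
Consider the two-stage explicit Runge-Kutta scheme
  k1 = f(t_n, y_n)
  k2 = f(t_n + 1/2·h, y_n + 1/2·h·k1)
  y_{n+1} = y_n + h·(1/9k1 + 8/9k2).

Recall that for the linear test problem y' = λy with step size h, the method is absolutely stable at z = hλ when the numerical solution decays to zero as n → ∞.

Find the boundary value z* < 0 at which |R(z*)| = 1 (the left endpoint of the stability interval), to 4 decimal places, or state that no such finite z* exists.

z* = -2.2500.

With y'=λy (z=hλ):
  k1=λy_n ⇒ h·k1=z·y_n;  k2=λ(1+1/2z)y_n ⇒ h·k2=z(1+1/2z)y_n
  y_{n+1}/y_n = 1 + 1/9z + 8/9z(1+1/2z) = 1 + z + 4/9z²
  ⇒ R(z) = 1 + z + 4/9z².

Solve |R(x)|<1 on ℝ⁻.
x=-1.15: |R|=0.4378
R=1: x+4/9x²=0 ⇒ x=−9/4=-2.2500; min R=1−1/(4·4/9)=0.4375>−1
Confirm numerically:
  x=-1.807: |R|=0.64422 <1
  x=-1.658: |R|=0.56376 <1
  x=-0.987: |R|=0.44596 <1
  x=-2.748: |R|=1.60822 >1
  x=-2.414: |R|=1.17595 >1
Interval (-2.2500, 0).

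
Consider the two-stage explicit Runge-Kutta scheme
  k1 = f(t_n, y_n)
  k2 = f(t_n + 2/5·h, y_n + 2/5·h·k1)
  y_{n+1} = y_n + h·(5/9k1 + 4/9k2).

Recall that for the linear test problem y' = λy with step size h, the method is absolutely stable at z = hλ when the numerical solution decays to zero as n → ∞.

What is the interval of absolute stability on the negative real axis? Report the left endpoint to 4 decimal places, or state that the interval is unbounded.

(-5.6250, 0).

With y'=λy (z=hλ):
  k1=λy_n ⇒ h·k1=z·y_n;  k2=λ(1+2/5z)y_n ⇒ h·k2=z(1+2/5z)y_n
  y_{n+1}/y_n = 1 + 5/9z + 4/9z(1+2/5z) = 1 + z + 8/45z²
  R(z) = 1 + z + 8/45z².

Need |R(x)|<1, x<0.
x=-0.83: |R|=0.2925
R=1: x+8/45x²=0 ⇒ x=−45/8=-5.6250; min R=1−1/(4·8/45)=-0.4062>−1
Confirm numerically:
  x=-3.417: |R|=0.34129 <1
  x=-2.719: |R|=0.40470 <1
  x=-2.679: |R|=0.40308 <1
  x=-6.133: |R|=1.55388 >1
  x=-6.120: |R|=1.53856 >1
Stable set (-5.6250, 0).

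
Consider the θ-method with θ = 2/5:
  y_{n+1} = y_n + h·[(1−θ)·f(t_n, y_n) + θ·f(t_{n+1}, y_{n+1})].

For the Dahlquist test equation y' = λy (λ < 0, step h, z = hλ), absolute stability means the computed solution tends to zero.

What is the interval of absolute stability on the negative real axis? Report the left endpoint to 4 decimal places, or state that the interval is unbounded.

(-10.0000, 0).

Set f=λy, z=hλ:
  y_{n+1} = y_n + z·[3/5·y_n + 2/5·y_{n+1}] ⇒ (1 − 2/5z)y_{n+1} = (1 + 3/5z)y_n
  ⇒ R(z) = (1 + 3/5z)/(1 − 2/5z).

Find x<0 with |R(x)|<1.
x=-0.52: |R|=0.5695
R=−1: 1+3/5x = −1+2/5x ⇒ -1/5x=2 ⇒ x=2/(-1/5)=-10.0000
Confirm numerically:
  x=-9.102: |R|=0.96130 <1
  x=-7.568: |R|=0.87922 <1
  x=-5.593: |R|=0.72773 <1
  x=-4.184: |R|=0.56493 <1
  x=-10.264: |R|=1.01034 >1
  x=-10.140: |R|=1.00554 >1
  x=-10.084: |R|=1.00334 >1
So |R|<1 on (-10.0000, 0).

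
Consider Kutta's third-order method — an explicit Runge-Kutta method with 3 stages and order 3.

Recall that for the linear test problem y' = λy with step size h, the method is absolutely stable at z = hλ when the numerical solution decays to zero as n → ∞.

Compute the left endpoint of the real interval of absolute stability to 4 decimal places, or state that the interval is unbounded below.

left endpoint -2.5127.

Set f=λy, z=hλ:
  order 3, 3-stage ⇒ R(z)=1+z+z^2/2+z^3/6
  (e.g. R(-1.55)=0.03060, |R|=0.03060)

Solve |R(x)|<1 on ℝ⁻.
x=-1.55: |R|=0.0306
|R(-2.2)|=0.5547 |R(-0.83)|=0.4192 |R(-0.71)|=0.4824
Bisect:
  x_lo=-3.3535 |R|=3.0160  x_hi=-0.3930 |R|=0.6741
  mid=-1.87322 |R|=0.21425 →hi
  mid=-2.61335 |R|=1.17324 →lo
  mid=-2.24329 |R|=0.60861 →hi
  mid=-2.42832 |R|=0.86648 →hi
  mid=-2.52083 |R|=1.01335 →lo
  mid=-2.47458 |R|=0.93834 →hi
  mid=-2.49771 |R|=0.97544 →hi
  mid=-2.50927 |R|=0.99430 →hi
  mid=-2.51505 |R|=1.00380 →lo
  ...
  [-2.51288,-2.51270] ⇒ x*=-2.5127
Interval (-2.5127, 0).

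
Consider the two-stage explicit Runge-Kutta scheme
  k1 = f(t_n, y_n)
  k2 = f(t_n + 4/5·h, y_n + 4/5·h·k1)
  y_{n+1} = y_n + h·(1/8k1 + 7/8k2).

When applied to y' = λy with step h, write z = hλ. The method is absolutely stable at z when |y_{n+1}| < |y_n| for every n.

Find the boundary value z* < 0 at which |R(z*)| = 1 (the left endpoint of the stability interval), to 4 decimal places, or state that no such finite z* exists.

Test eqn y'=λy, z=hλ:
  k1=λy_n ⇒ h·k1=z·y_n;  k2=λ(1+4/5z)y_n ⇒ h·k2=z(1+4/5z)y_n
  y_{n+1}/y_n = 1 + 1/8z + 7/8z(1+4/5z) = 1 + z + 7/10z²
  Hence R(z) = 1 + z + 7/10z².

Solve |R(x)|<1 on ℝ⁻.
x=-0.93: |R|=0.6754
R=1: x+7/10x²=0 ⇒ x=−10/7=-1.4286; min R=1−1/(4·7/10)=0.6429>−1
Confirm numerically:
  x=-1.112: |R|=0.75358 <1
  x=-1.091: |R|=0.74220 <1
  x=-0.594: |R|=0.65299 <1
  x=-1.922: |R|=1.66386 >1
  x=-1.870: |R|=1.57783 >1
  x=-1.755: |R|=1.40102 >1
Interval (-1.4286, 0).

z* = -1.4286.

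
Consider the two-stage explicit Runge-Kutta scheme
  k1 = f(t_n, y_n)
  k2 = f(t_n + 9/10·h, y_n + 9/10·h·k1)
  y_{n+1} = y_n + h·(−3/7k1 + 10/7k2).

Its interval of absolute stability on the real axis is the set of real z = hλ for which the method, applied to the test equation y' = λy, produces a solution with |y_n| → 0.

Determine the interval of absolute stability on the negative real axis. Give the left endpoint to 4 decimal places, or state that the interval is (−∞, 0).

On y'=λy, z=hλ:
  k1=λy_n ⇒ h·k1=z·y_n;  k2=λ(1+9/10z)y_n ⇒ h·k2=z(1+9/10z)y_n
  y_{n+1}/y_n = 1 − 3/7z + 10/7z(1+9/10z) = 1 + z + 9/7z²
  Hence R(z) = 1 + z + 9/7z².

Solve |R(x)|<1 on ℝ⁻.
x=-0.87: |R|=1.1032
R=1: x+9/7x²=0 ⇒ x=−7/9=-0.7778; min R=1−1/(4·9/7)=0.8056>−1
Confirm numerically:
  x=-0.728: |R|=0.95341 <1
  x=-0.589: |R|=0.85704 <1
  x=-0.429: |R|=0.80762 <1
  x=-1.221: |R|=1.69580 >1
  x=-1.188: |R|=1.62659 >1
Stable set (-0.7778, 0).

z∈(-0.7778,0).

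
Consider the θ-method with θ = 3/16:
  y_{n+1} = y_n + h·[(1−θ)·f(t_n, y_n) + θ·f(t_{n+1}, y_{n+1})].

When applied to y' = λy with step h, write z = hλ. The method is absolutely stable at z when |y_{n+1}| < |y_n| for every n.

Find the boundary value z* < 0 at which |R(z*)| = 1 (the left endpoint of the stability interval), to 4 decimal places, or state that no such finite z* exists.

With y'=λy (z=hλ):
  y_{n+1} = y_n + z·[13/16·y_n + 3/16·y_{n+1}] ⇒ (1 − 3/16z)y_{n+1} = (1 + 13/16z)y_n
  Hence R(z) = (1 + 13/16z)/(1 − 3/16z).

Solve |R(x)|<1 on ℝ⁻.
x=-0.46: |R|=0.5765
R=−1: 1+13/16x = −1+3/16x ⇒ -5/8x=2 ⇒ x=2/(-5/8)=-3.2000
Confirm numerically:
  x=-2.891: |R|=0.87476 <1
  x=-2.095: |R|=0.50415 <1
  x=-1.836: |R|=0.36582 <1
  x=-3.721: |R|=1.19181 >1
  x=-3.436: |R|=1.08971 >1
  x=-3.266: |R|=1.02558 >1
Interval (-3.2000, 0).

z* = -3.2000.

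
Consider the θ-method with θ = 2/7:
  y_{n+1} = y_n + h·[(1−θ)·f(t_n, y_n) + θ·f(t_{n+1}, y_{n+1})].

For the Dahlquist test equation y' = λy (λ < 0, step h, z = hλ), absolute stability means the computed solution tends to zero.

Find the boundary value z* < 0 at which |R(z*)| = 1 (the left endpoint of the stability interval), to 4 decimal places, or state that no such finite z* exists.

With y'=λy (z=hλ):
  y_{n+1} = y_n + z·[5/7·y_n + 2/7·y_{n+1}] ⇒ (1 − 2/7z)y_{n+1} = (1 + 5/7z)y_n
  R(z) = (1 + 5/7z)/(1 − 2/7z).

Boundary: |R(x)|=1, x<0.
x=-1.78: |R|=0.1799
R=−1: 1+5/7x = −1+2/7x ⇒ -3/7x=2 ⇒ x=2/(-3/7)=-4.6667
Confirm numerically:
  x=-4.184: |R|=0.90578 <1
  x=-4.031: |R|=0.87339 <1
  x=-3.309: |R|=0.70091 <1
  x=-2.424: |R|=0.43214 <1
  x=-5.123: |R|=1.07938 >1
  x=-4.851: |R|=1.03311 >1
So |R|<1 on (-4.6667, 0).

left endpoint -4.6667.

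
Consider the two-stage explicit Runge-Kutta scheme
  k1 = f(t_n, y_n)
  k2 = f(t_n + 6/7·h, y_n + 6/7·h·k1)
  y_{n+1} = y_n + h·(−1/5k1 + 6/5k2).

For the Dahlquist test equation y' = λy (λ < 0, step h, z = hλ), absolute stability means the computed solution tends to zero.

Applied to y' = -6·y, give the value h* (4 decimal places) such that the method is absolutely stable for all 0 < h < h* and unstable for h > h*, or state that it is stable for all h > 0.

On y'=λy, z=hλ:
  k1=λy_n ⇒ h·k1=z·y_n;  k2=λ(1+6/7z)y_n ⇒ h·k2=z(1+6/7z)y_n
  y_{n+1}/y_n = 1 − 1/5z + 6/5z(1+6/7z) = 1 + z + 36/35z²
  R(z) = 1 + z + 36/35z².

Solve |R(x)|<1 on ℝ⁻.
x=-1.73: |R|=2.3484
R=1: x+36/35x²=0 ⇒ x=−35/36=-0.9722; min R=1−1/(4·36/35)=0.7569>−1
Confirm numerically:
  x=-0.877: |R|=0.91410 <1
  x=-0.537: |R|=0.75961 <1
  x=-0.483: |R|=0.75695 <1
  x=-0.465: |R|=0.75740 <1
  x=-1.357: |R|=1.53706 >1
  x=-1.123: |R|=1.17416 >1
Interval (-0.9722, 0).

(-0.9722,0); λ=-6 ⇒ h* = (35/36)/6 = 0.1620.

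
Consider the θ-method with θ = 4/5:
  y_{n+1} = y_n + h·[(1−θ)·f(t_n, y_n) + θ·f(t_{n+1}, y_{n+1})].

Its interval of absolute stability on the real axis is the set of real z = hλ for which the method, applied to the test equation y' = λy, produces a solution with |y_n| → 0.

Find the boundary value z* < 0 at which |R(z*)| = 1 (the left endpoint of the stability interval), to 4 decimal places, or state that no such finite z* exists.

On y'=λy, z=hλ:
  y_{n+1} = y_n + z·[1/5·y_n + 4/5·y_{n+1}] ⇒ (1 − 4/5z)y_{n+1} = (1 + 1/5z)y_n
  ⇒ R(z) = (1 + 1/5z)/(1 − 4/5z).

Boundary: |R(x)|=1, x<0.
x=-0.56: |R|=0.6133
x=-2: |R|=0.2308
x=-10: |R|=0.1111
x=-100: |R|=0.2346
θ=4/5≥1/2 ⇒ |1+1/5x|<|1−4/5x| ∀x<0 ⇒ interval (−∞,0).

interval (−∞, 0).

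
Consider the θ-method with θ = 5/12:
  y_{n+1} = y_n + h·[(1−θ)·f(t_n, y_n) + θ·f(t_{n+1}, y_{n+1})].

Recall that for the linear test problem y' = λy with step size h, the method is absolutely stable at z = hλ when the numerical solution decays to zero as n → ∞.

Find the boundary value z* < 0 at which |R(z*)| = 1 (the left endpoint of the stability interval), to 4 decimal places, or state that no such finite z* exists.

On y'=λy, z=hλ:
  y_{n+1} = y_n + z·[7/12·y_n + 5/12·y_{n+1}] ⇒ (1 − 5/12z)y_{n+1} = (1 + 7/12z)y_n
  R(z) = (1 + 7/12z)/(1 − 5/12z).

Boundary: |R(x)|=1, x<0.
x=-0.42: |R|=0.6426
R=−1: 1+7/12x = −1+5/12x ⇒ -1/6x=2 ⇒ x=2/(-1/6)=-12.0000
Confirm numerically:
  x=-11.351: |R|=0.98112 <1
  x=-10.893: |R|=0.96669 <1
  x=-5.239: |R|=0.64597 <1
  x=-12.238: |R|=1.00650 >1
  x=-12.126: |R|=1.00347 >1
  x=-12.092: |R|=1.00254 >1
So |R|<1 on (-12.0000, 0).

left endpoint -12.0000.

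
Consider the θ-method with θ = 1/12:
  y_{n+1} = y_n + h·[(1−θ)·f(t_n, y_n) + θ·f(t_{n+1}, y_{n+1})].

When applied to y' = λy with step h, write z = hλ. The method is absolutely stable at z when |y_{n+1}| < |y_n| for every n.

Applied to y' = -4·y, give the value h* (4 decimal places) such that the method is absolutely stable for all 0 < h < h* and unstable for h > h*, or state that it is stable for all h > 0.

(-2.4000,0); λ=-4 ⇒ h* = (12/5)/4 = 0.6000.

Test eqn y'=λy, z=hλ:
  y_{n+1} = y_n + z·[11/12·y_n + 1/12·y_{n+1}] ⇒ (1 − 1/12z)y_{n+1} = (1 + 11/12z)y_n
  ⇒ R(z) = (1 + 11/12z)/(1 − 1/12z).

Boundary: |R(x)|=1, x<0.
x=-1.47: |R|=0.3096
R=−1: 1+11/12x = −1+1/12x ⇒ -5/6x=2 ⇒ x=2/(-5/6)=-2.4000
Confirm numerically:
  x=-2.284: |R|=0.91879 <1
  x=-1.413: |R|=0.26415 <1
  x=-1.323: |R|=0.19162 <1
  x=-1.194: |R|=0.08595 <1
  x=-2.741: |R|=1.23133 >1
  x=-2.590: |R|=1.13023 >1
  x=-2.525: |R|=1.08606 >1
Interval (-2.4000, 0).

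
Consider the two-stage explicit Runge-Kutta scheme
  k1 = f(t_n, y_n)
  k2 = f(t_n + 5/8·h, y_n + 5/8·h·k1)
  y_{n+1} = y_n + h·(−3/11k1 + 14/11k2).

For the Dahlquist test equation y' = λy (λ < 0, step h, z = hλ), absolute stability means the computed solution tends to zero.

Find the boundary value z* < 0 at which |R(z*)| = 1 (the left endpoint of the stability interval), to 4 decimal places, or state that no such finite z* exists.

Test eqn y'=λy, z=hλ:
  k1=λy_n ⇒ h·k1=z·y_n;  k2=λ(1+5/8z)y_n ⇒ h·k2=z(1+5/8z)y_n
  y_{n+1}/y_n = 1 − 3/11z + 14/11z(1+5/8z) = 1 + z + 35/44z²
  R(z) = 1 + z + 35/44z².

Solve |R(x)|<1 on ℝ⁻.
x=-1.09: |R|=0.8551
R=1: x+35/44x²=0 ⇒ x=−44/35=-1.2571; min R=1−1/(4·35/44)=0.6857>−1
Confirm numerically:
  x=-1.044: |R|=0.82299 <1
  x=-0.995: |R|=0.79252 <1
  x=-0.897: |R|=0.74303 <1
  x=-1.827: |R|=1.82817 >1
  x=-1.755: |R|=1.69502 >1
  x=-1.482: |R|=1.26508 >1
Interval (-1.2571, 0).

z* = -1.2571.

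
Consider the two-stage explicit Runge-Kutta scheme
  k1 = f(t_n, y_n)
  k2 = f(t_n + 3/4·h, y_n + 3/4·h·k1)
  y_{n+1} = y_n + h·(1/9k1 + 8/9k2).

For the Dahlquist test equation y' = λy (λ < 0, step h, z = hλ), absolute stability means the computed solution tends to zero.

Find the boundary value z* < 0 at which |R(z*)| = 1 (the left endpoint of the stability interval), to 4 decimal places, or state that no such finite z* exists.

z* = -1.5000.

With y'=λy (z=hλ):
  k1=λy_n ⇒ h·k1=z·y_n;  k2=λ(1+3/4z)y_n ⇒ h·k2=z(1+3/4z)y_n
  y_{n+1}/y_n = 1 + 1/9z + 8/9z(1+3/4z) = 1 + z + 2/3z²
  Hence R(z) = 1 + z + 2/3z².

Boundary: |R(x)|=1, x<0.
x=-0.84: |R|=0.6304
R=1: x+2/3x²=0 ⇒ x=−3/2=-1.5000; min R=1−1/(4·2/3)=0.6250>−1
Confirm numerically:
  x=-1.366: |R|=0.87797 <1
  x=-1.191: |R|=0.75465 <1
  x=-0.712: |R|=0.62596 <1
  x=-1.930: |R|=1.55327 >1
  x=-1.851: |R|=1.43313 >1
  x=-1.564: |R|=1.06673 >1
So |R|<1 on (-1.5000, 0).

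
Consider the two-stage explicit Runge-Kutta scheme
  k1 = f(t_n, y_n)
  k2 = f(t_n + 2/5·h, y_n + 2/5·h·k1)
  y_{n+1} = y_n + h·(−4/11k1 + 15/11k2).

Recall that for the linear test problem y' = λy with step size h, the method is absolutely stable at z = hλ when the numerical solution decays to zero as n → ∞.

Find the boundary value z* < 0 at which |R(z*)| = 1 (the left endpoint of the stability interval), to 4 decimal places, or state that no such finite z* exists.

z* = -1.8333.

On y'=λy, z=hλ:
  k1=λy_n ⇒ h·k1=z·y_n;  k2=λ(1+2/5z)y_n ⇒ h·k2=z(1+2/5z)y_n
  y_{n+1}/y_n = 1 − 4/11z + 15/11z(1+2/5z) = 1 + z + 6/11z²
  Hence R(z) = 1 + z + 6/11z².

Find x<0 with |R(x)|<1.
x=-1.4: |R|=0.6691
R=1: x+6/11x²=0 ⇒ x=−11/6=-1.8333; min R=1−1/(4·6/11)=0.5417>−1
Confirm numerically:
  x=-1.730: |R|=0.90249 <1
  x=-1.561: |R|=0.76812 <1
  x=-1.293: |R|=0.61892 <1
  x=-2.266: |R|=1.53478 >1
  x=-2.131: |R|=1.34600 >1
  x=-2.029: |R|=1.21655 >1
So |R|<1 on (-1.8333, 0).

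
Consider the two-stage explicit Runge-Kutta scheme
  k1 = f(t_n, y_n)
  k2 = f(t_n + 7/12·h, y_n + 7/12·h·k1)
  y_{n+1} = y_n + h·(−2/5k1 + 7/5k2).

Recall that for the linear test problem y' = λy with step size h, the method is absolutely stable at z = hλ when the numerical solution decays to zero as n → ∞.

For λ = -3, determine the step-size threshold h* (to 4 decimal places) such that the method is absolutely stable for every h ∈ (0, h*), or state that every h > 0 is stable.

(-1.2245,0); λ=-3 ⇒ h* = (60/49)/3 = 0.4082.

Test eqn y'=λy, z=hλ:
  k1=λy_n ⇒ h·k1=z·y_n;  k2=λ(1+7/12z)y_n ⇒ h·k2=z(1+7/12z)y_n
  y_{n+1}/y_n = 1 − 2/5z + 7/5z(1+7/12z) = 1 + z + 49/60z²
  ⇒ R(z) = 1 + z + 49/60z².

Boundary: |R(x)|=1, x<0.
x=-1.24: |R|=1.0157
R=1: x+49/60x²=0 ⇒ x=−60/49=-1.2245; min R=1−1/(4·49/60)=0.6939>−1
Confirm numerically:
  x=-0.947: |R|=0.78539 <1
  x=-0.543: |R|=0.69779 <1
  x=-0.532: |R|=0.69914 <1
  x=-1.804: |R|=1.85377 >1
  x=-1.394: |R|=1.19298 >1
Stable set (-1.2245, 0).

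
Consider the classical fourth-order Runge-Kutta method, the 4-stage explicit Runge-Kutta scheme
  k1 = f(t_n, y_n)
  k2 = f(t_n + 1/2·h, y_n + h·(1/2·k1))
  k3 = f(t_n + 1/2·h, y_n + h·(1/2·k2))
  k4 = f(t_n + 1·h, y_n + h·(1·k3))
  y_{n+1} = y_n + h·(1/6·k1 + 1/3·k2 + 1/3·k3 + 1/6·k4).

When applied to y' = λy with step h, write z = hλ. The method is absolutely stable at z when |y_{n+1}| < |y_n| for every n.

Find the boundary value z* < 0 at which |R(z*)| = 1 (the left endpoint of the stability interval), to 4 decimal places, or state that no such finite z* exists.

Test eqn y'=λy, z=hλ:
  order 4, 4-stage ⇒ R(z)=1+z+z^2/2+z^3/6+z^4/24
  (e.g. R(-0.35)=0.70473, |R|=0.70473)

Find x<0 with |R(x)|<1.
x=-0.35: |R|=0.7047
|R(-2.68)|=0.8525 |R(-2.19)|=0.4159 |R(-1.7)|=0.2742
Bisect:
  x_lo=-3.6536 |R|=3.3168  x_hi=-0.0514 |R|=0.9499
  mid=-1.85249 |R|=0.29453 →hi
  mid=-2.75304 |R|=0.95245 →hi
  mid=-3.20331 |R|=1.83616 →lo
  mid=-2.97817 |R|=1.33194 →lo
  mid=-2.86561 |R|=1.12799 →lo
  mid=-2.80932 |R|=1.03683 →lo
  mid=-2.78118 |R|=0.99381 →hi
  mid=-2.79525 |R|=1.01511 →lo
  mid=-2.78821 |R|=1.00441 →lo
  ...
  [-2.78536,-2.78514] ⇒ x*=-2.7853
Stable set (-2.7853, 0).

left endpoint -2.7853.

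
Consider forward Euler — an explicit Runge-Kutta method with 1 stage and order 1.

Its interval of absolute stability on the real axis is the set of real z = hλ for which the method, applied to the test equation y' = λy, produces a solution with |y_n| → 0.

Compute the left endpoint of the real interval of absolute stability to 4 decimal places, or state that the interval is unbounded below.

Test eqn y'=λy, z=hλ:
  order 1, 1-stage ⇒ R(z)=1+z
  (e.g. R(-1.7)=-0.70000, |R|=0.70000)

Solve |R(x)|<1 on ℝ⁻.
x=-1.7: |R|=0.7000
|R(-2.27)|=1.2700 |R(-2.16)|=1.1600 |R(-1.02)|=0.0200
Bisect:
  x_lo=-2.7033 |R|=1.7033  x_hi=-0.2000 |R|=0.8000
  mid=-1.45162 |R|=0.45162 →hi
  mid=-2.07745 |R|=1.07745 →lo
  mid=-1.76453 |R|=0.76453 →hi
  mid=-1.92099 |R|=0.92099 →hi
  mid=-1.99922 |R|=0.99922 →hi
  mid=-2.03833 |R|=1.03833 →lo
  mid=-2.01878 |R|=1.01878 →lo
  mid=-2.00900 |R|=1.00900 →lo
  ...
  [-2.00014,-1.99998] ⇒ x*=-2.0000
Stable set (-2.0000, 0).

z* = -2.0000.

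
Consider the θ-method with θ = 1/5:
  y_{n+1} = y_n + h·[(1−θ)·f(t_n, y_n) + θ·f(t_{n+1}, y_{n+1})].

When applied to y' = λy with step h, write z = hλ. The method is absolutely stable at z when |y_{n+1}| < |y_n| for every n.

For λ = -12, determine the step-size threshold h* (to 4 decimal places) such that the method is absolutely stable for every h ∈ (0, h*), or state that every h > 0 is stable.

Test eqn y'=λy, z=hλ:
  y_{n+1} = y_n + z·[4/5·y_n + 1/5·y_{n+1}] ⇒ (1 − 1/5z)y_{n+1} = (1 + 4/5z)y_n
  Hence R(z) = (1 + 4/5z)/(1 − 1/5z).

Boundary: |R(x)|=1, x<0.
x=-1.36: |R|=0.0692
R=−1: 1+4/5x = −1+1/5x ⇒ -3/5x=2 ⇒ x=2/(-3/5)=-3.3333
Confirm numerically:
  x=-2.982: |R|=0.86795 <1
  x=-2.772: |R|=0.78332 <1
  x=-2.164: |R|=0.51033 <1
  x=-3.864: |R|=1.17960 >1
  x=-3.727: |R|=1.13533 >1
  x=-3.512: |R|=1.06297 >1
So |R|<1 on (-3.3333, 0).

(-3.3333,0); λ=-12 ⇒ h* = (10/3)/12 = 0.2778.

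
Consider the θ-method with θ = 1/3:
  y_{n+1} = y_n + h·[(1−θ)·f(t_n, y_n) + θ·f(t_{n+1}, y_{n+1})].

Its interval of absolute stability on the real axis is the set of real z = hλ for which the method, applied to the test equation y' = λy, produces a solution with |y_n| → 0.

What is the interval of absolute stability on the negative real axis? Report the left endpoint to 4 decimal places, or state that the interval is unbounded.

z∈(-6.0000,0).

Set f=λy, z=hλ:
  y_{n+1} = y_n + z·[2/3·y_n + 1/3·y_{n+1}] ⇒ (1 − 1/3z)y_{n+1} = (1 + 2/3z)y_n
  Hence R(z) = (1 + 2/3z)/(1 − 1/3z).

Need |R(x)|<1, x<0.
x=-0.43: |R|=0.6239
R=−1: 1+2/3x = −1+1/3x ⇒ -1/3x=2 ⇒ x=2/(-1/3)=-6.0000
Confirm numerically:
  x=-5.964: |R|=0.99598 <1
  x=-4.270: |R|=0.76204 <1
  x=-3.864: |R|=0.68881 <1
  x=-6.336: |R|=1.03599 >1
  x=-6.213: |R|=1.02312 >1
  x=-6.123: |R|=1.01348 >1
Interval (-6.0000, 0).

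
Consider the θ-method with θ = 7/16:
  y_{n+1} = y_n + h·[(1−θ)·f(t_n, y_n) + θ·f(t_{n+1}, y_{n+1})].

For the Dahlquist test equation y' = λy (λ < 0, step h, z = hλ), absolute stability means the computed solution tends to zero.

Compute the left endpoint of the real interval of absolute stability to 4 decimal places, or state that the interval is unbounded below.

left endpoint -16.0000.

Set f=λy, z=hλ:
  y_{n+1} = y_n + z·[9/16·y_n + 7/16·y_{n+1}] ⇒ (1 − 7/16z)y_{n+1} = (1 + 9/16z)y_n
  ⇒ R(z) = (1 + 9/16z)/(1 − 7/16z).

Solve |R(x)|<1 on ℝ⁻.
x=-0.32: |R|=0.7193
R=−1: 1+9/16x = −1+7/16x ⇒ -1/8x=2 ⇒ x=2/(-1/8)=-16.0000
Confirm numerically:
  x=-15.165: |R|=0.98633 <1
  x=-10.054: |R|=0.86233 <1
  x=-9.891: |R|=0.85666 <1
  x=-16.417: |R|=1.00637 >1
  x=-16.412: |R|=1.00630 >1
  x=-16.344: |R|=1.00528 >1
Interval (-16.0000, 0).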